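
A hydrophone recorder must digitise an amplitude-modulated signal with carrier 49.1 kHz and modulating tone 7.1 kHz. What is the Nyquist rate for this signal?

AM sidebands sit at fc ± fm = 42 kHz and 56.2 kHz.
Highest-frequency component: 56.2 kHz.
Nyquist rate = 2 × 56.2 kHz = 112.4 kHz.

112.4 kHz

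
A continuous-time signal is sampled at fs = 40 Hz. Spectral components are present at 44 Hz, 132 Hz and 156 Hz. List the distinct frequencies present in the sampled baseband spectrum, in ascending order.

4 Hz, 12 Hz

fs/2 = 20 Hz.
44 Hz mod fs = 4 Hz.
4 Hz ≤ fs/2 = 20 Hz, appears at 4 Hz.
132 Hz mod fs = 12 Hz.
12 Hz ≤ fs/2 = 20 Hz, appears at 12 Hz.
156 Hz mod fs = 36 Hz.
36 Hz > fs/2 = 20 Hz, folds to fs − 36 Hz = 4 Hz.
Distinct values: {4 Hz, 12 Hz}.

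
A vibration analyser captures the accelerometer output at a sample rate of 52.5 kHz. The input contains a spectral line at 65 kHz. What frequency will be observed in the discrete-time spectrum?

65 kHz mod fs = 12.5 kHz.
12.5 kHz ≤ fs/2 = 26.25 kHz, appears at 12.5 kHz.

12.5 kHz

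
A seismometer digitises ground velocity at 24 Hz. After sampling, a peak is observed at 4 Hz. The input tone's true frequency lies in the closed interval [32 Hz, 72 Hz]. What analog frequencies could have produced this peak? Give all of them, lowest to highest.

44 Hz, 52 Hz, 68 Hz

Frequencies that alias to 4 Hz are k·fs ± 4 Hz for integer k ≥ 0.
k=0: 4 Hz.
k=1: 20 Hz, 28 Hz.
k=2: 44 Hz, 52 Hz.
k=3: 68 Hz, 76 Hz.
k=4: 92 Hz, 100 Hz.
Within [32 Hz, 72 Hz]: 44 Hz, 52 Hz, 68 Hz.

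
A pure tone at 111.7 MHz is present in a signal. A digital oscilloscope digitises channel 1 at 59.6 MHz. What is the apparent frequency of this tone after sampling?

111.7 MHz mod fs = 52.1 MHz.
52.1 MHz > fs/2 = 29.8 MHz, folds to fs − 52.1 MHz = 7.5 MHz.

7.5 MHz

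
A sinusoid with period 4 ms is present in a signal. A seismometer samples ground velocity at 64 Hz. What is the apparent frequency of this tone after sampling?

T = 4 ms → f = 1/T = 250 Hz.
250 Hz mod fs = 58 Hz.
58 Hz > fs/2 = 32 Hz, folds to fs − 58 Hz = 6 Hz.

6 Hz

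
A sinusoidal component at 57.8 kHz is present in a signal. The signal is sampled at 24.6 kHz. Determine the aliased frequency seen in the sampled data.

8.6 kHz

57.8 kHz mod fs = 8.6 kHz.
8.6 kHz ≤ fs/2 = 12.3 kHz, appears at 8.6 kHz.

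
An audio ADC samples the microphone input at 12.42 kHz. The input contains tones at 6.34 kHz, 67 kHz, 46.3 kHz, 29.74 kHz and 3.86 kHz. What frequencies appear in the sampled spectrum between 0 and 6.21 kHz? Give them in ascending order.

fs/2 = 6.21 kHz.
6.34 kHz > fs/2 = 6.21 kHz, folds to fs − 6.34 kHz = 6.08 kHz.
67 kHz mod fs = 4.9 kHz.
4.9 kHz ≤ fs/2 = 6.21 kHz, appears at 4.9 kHz.
46.3 kHz mod fs = 9.04 kHz.
9.04 kHz > fs/2 = 6.21 kHz, folds to fs − 9.04 kHz = 3.38 kHz.
29.74 kHz mod fs = 4.9 kHz.
4.9 kHz ≤ fs/2 = 6.21 kHz, appears at 4.9 kHz.
3.86 kHz ≤ fs/2 = 6.21 kHz, passes unchanged.
Distinct values: {3.38 kHz, 3.86 kHz, 4.9 kHz, 6.08 kHz}.

3.38 kHz, 3.86 kHz, 4.9 kHz, 6.08 kHz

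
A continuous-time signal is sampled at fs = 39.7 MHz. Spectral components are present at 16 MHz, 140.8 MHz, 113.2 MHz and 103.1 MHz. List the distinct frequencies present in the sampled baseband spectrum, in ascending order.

fs/2 = 19.85 MHz.
16 MHz ≤ fs/2 = 19.85 MHz, passes unchanged.
140.8 MHz mod fs = 21.7 MHz.
21.7 MHz > fs/2 = 19.85 MHz, folds to fs − 21.7 MHz = 18 MHz.
113.2 MHz mod fs = 33.8 MHz.
33.8 MHz > fs/2 = 19.85 MHz, folds to fs − 33.8 MHz = 5.9 MHz.
103.1 MHz mod fs = 23.7 MHz.
23.7 MHz > fs/2 = 19.85 MHz, folds to fs − 23.7 MHz = 16 MHz.
Distinct values: {5.9 MHz, 16 MHz, 18 MHz}.

5.9 MHz, 16 MHz, 18 MHz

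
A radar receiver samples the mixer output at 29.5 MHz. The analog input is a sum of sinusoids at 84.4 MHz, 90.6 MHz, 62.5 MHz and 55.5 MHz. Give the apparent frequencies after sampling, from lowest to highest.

2.1 MHz, 3.5 MHz, 4.1 MHz

fs/2 = 14.75 MHz.
84.4 MHz mod fs = 25.4 MHz.
25.4 MHz > fs/2 = 14.75 MHz, folds to fs − 25.4 MHz = 4.1 MHz.
90.6 MHz mod fs = 2.1 MHz.
2.1 MHz ≤ fs/2 = 14.75 MHz, appears at 2.1 MHz.
62.5 MHz mod fs = 3.5 MHz.
3.5 MHz ≤ fs/2 = 14.75 MHz, appears at 3.5 MHz.
55.5 MHz mod fs = 26 MHz.
26 MHz > fs/2 = 14.75 MHz, folds to fs − 26 MHz = 3.5 MHz.
Distinct values: {2.1 MHz, 3.5 MHz, 4.1 MHz}.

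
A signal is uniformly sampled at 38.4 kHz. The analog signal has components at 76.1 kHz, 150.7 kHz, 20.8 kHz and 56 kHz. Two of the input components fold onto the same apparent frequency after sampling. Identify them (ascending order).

fs/2 = 19.2 kHz.
76.1 kHz mod fs = 37.7 kHz.
37.7 kHz > fs/2 = 19.2 kHz, folds to fs − 37.7 kHz = 0.7 kHz.
150.7 kHz mod fs = 35.5 kHz.
35.5 kHz > fs/2 = 19.2 kHz, folds to fs − 35.5 kHz = 2.9 kHz.
20.8 kHz > fs/2 = 19.2 kHz, folds to fs − 20.8 kHz = 17.6 kHz.
56 kHz mod fs = 17.6 kHz.
17.6 kHz ≤ fs/2 = 19.2 kHz, appears at 17.6 kHz.
20.8 kHz and 56 kHz both map to 17.6 kHz.

20.8 kHz, 56 kHz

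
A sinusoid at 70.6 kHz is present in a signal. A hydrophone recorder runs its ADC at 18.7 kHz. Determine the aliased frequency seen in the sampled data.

70.6 kHz mod fs = 14.5 kHz.
14.5 kHz > fs/2 = 9.35 kHz, folds to fs − 14.5 kHz = 4.2 kHz.

4.2 kHz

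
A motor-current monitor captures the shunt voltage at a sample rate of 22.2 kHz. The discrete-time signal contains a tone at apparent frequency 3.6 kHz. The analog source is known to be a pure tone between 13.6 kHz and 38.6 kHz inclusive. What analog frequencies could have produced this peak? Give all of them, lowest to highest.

18.6 kHz, 25.8 kHz

Frequencies that alias to 3.6 kHz are k·fs ± 3.6 kHz for integer k ≥ 0.
k=0: 3.6 kHz.
k=1: 18.6 kHz, 25.8 kHz.
k=2: 40.8 kHz, 48 kHz.
Within [13.6 kHz, 38.6 kHz]: 18.6 kHz, 25.8 kHz.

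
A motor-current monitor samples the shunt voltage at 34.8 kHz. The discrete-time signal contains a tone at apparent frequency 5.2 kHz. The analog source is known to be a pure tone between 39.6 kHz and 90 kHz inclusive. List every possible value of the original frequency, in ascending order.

40 kHz, 64.4 kHz, 74.8 kHz

Frequencies that alias to 5.2 kHz are k·fs ± 5.2 kHz for integer k ≥ 0.
k=0: 5.2 kHz.
k=1: 29.6 kHz, 40 kHz.
k=2: 64.4 kHz, 74.8 kHz.
k=3: 99.2 kHz, 109.6 kHz.
Within [39.6 kHz, 90 kHz]: 40 kHz, 64.4 kHz, 74.8 kHz.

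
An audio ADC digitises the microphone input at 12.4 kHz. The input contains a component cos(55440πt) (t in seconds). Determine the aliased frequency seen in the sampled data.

ω = 55440π rad/s → f = ω/(2π) = 27720 Hz = 27.72 kHz.
27.72 kHz mod fs = 2.92 kHz.
2.92 kHz ≤ fs/2 = 6.2 kHz, appears at 2.92 kHz.

2.92 kHz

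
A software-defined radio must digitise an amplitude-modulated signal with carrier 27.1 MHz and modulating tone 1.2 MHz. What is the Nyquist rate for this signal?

AM sidebands sit at fc ± fm = 25.9 MHz and 28.3 MHz.
Highest-frequency component: 28.3 MHz.
Nyquist rate = 2 × 28.3 MHz = 56.6 MHz.

56.6 MHz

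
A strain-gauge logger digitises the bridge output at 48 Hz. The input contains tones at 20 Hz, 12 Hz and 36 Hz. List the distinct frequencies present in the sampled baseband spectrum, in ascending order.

fs/2 = 24 Hz.
20 Hz ≤ fs/2 = 24 Hz, passes unchanged.
12 Hz ≤ fs/2 = 24 Hz, passes unchanged.
36 Hz > fs/2 = 24 Hz, folds to fs − 36 Hz = 12 Hz.
Distinct values: {12 Hz, 20 Hz}.

12 Hz, 20 Hz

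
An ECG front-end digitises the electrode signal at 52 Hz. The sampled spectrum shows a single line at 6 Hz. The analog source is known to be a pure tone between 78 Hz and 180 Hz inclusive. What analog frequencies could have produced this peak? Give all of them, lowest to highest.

98 Hz, 110 Hz, 150 Hz, 162 Hz

Frequencies that alias to 6 Hz are k·fs ± 6 Hz for integer k ≥ 0.
k=0: 6 Hz.
k=1: 46 Hz, 58 Hz.
k=2: 98 Hz, 110 Hz.
k=3: 150 Hz, 162 Hz.
k=4: 202 Hz, 214 Hz.
Within [78 Hz, 180 Hz]: 98 Hz, 110 Hz, 150 Hz, 162 Hz.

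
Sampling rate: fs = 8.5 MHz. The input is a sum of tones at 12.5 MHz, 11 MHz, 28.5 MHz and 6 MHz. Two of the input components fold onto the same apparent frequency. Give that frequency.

fs/2 = 4.25 MHz.
12.5 MHz mod fs = 4 MHz.
4 MHz ≤ fs/2 = 4.25 MHz, appears at 4 MHz.
11 MHz mod fs = 2.5 MHz.
2.5 MHz ≤ fs/2 = 4.25 MHz, appears at 2.5 MHz.
28.5 MHz mod fs = 3 MHz.
3 MHz ≤ fs/2 = 4.25 MHz, appears at 3 MHz.
6 MHz > fs/2 = 4.25 MHz, folds to fs − 6 MHz = 2.5 MHz.
6 MHz and 11 MHz both map to 2.5 MHz.

2.5 MHz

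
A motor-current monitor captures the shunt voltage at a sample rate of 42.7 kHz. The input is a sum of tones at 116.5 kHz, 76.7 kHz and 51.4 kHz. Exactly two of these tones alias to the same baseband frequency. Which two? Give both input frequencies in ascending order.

fs/2 = 21.35 kHz.
116.5 kHz mod fs = 31.1 kHz.
31.1 kHz > fs/2 = 21.35 kHz, folds to fs − 31.1 kHz = 11.6 kHz.
76.7 kHz mod fs = 34 kHz.
34 kHz > fs/2 = 21.35 kHz, folds to fs − 34 kHz = 8.7 kHz.
51.4 kHz mod fs = 8.7 kHz.
8.7 kHz ≤ fs/2 = 21.35 kHz, appears at 8.7 kHz.
51.4 kHz and 76.7 kHz both map to 8.7 kHz.

51.4 kHz, 76.7 kHz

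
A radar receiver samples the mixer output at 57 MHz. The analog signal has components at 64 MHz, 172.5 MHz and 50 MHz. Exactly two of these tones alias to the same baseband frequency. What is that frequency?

7 MHz

fs/2 = 28.5 MHz.
64 MHz mod fs = 7 MHz.
7 MHz ≤ fs/2 = 28.5 MHz, appears at 7 MHz.
172.5 MHz mod fs = 1.5 MHz.
1.5 MHz ≤ fs/2 = 28.5 MHz, appears at 1.5 MHz.
50 MHz > fs/2 = 28.5 MHz, folds to fs − 50 MHz = 7 MHz.
50 MHz and 64 MHz both map to 7 MHz.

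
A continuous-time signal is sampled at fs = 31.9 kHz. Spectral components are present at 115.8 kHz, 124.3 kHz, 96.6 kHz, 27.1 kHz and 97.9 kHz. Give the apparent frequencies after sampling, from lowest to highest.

0.9 kHz, 2.2 kHz, 3.3 kHz, 4.8 kHz, 11.8 kHz

fs/2 = 15.95 kHz.
115.8 kHz mod fs = 20.1 kHz.
20.1 kHz > fs/2 = 15.95 kHz, folds to fs − 20.1 kHz = 11.8 kHz.
124.3 kHz mod fs = 28.6 kHz.
28.6 kHz > fs/2 = 15.95 kHz, folds to fs − 28.6 kHz = 3.3 kHz.
96.6 kHz mod fs = 0.9 kHz.
0.9 kHz ≤ fs/2 = 15.95 kHz, appears at 0.9 kHz.
27.1 kHz > fs/2 = 15.95 kHz, folds to fs − 27.1 kHz = 4.8 kHz.
97.9 kHz mod fs = 2.2 kHz.
2.2 kHz ≤ fs/2 = 15.95 kHz, appears at 2.2 kHz.
Distinct values: {0.9 kHz, 2.2 kHz, 3.3 kHz, 4.8 kHz, 11.8 kHz}.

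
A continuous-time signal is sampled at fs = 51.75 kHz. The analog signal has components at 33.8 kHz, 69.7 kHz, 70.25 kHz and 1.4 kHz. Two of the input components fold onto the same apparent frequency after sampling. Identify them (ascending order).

33.8 kHz, 69.7 kHz

fs/2 = 25.875 kHz.
33.8 kHz > fs/2 = 25.875 kHz, folds to fs − 33.8 kHz = 17.95 kHz.
69.7 kHz mod fs = 17.95 kHz.
17.95 kHz ≤ fs/2 = 25.875 kHz, appears at 17.95 kHz.
70.25 kHz mod fs = 18.5 kHz.
18.5 kHz ≤ fs/2 = 25.875 kHz, appears at 18.5 kHz.
1.4 kHz ≤ fs/2 = 25.875 kHz, passes unchanged.
33.8 kHz and 69.7 kHz both map to 17.95 kHz.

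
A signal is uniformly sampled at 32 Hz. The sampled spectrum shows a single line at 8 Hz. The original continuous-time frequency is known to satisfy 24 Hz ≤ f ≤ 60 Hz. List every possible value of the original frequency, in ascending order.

Frequencies that alias to 8 Hz are k·fs ± 8 Hz for integer k ≥ 0.
k=0: 8 Hz.
k=1: 24 Hz, 40 Hz.
k=2: 56 Hz, 72 Hz.
k=3: 88 Hz, 104 Hz.
Within [24 Hz, 60 Hz]: 24 Hz, 40 Hz, 56 Hz.

24 Hz, 40 Hz, 56 Hz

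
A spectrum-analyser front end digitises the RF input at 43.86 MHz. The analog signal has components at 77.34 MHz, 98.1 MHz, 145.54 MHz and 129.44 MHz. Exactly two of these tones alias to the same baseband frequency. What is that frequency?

10.38 MHz

fs/2 = 21.93 MHz.
77.34 MHz mod fs = 33.48 MHz.
33.48 MHz > fs/2 = 21.93 MHz, folds to fs − 33.48 MHz = 10.38 MHz.
98.1 MHz mod fs = 10.38 MHz.
10.38 MHz ≤ fs/2 = 21.93 MHz, appears at 10.38 MHz.
145.54 MHz mod fs = 13.96 MHz.
13.96 MHz ≤ fs/2 = 21.93 MHz, appears at 13.96 MHz.
129.44 MHz mod fs = 41.72 MHz.
41.72 MHz > fs/2 = 21.93 MHz, folds to fs − 41.72 MHz = 2.14 MHz.
77.34 MHz and 98.1 MHz both map to 10.38 MHz.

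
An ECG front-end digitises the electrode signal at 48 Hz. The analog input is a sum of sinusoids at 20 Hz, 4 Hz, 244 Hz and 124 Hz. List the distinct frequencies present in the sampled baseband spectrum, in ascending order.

4 Hz, 20 Hz

fs/2 = 24 Hz.
20 Hz ≤ fs/2 = 24 Hz, passes unchanged.
4 Hz ≤ fs/2 = 24 Hz, passes unchanged.
244 Hz mod fs = 4 Hz.
4 Hz ≤ fs/2 = 24 Hz, appears at 4 Hz.
124 Hz mod fs = 28 Hz.
28 Hz > fs/2 = 24 Hz, folds to fs − 28 Hz = 20 Hz.
Distinct values: {4 Hz, 20 Hz}.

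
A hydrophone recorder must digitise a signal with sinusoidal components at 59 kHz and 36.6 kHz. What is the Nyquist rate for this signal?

Highest-frequency component: 59 kHz.
Nyquist rate = 2 × 59 kHz = 118 kHz.

118 kHz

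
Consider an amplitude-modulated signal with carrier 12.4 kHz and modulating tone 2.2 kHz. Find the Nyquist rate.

AM sidebands sit at fc ± fm = 10.2 kHz and 14.6 kHz.
Highest-frequency component: 14.6 kHz.
Nyquist rate = 2 × 14.6 kHz = 29.2 kHz.

29.2 kHz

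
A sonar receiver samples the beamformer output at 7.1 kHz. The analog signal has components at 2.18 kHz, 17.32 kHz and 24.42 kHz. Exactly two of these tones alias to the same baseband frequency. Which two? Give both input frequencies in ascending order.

fs/2 = 3.55 kHz.
2.18 kHz ≤ fs/2 = 3.55 kHz, passes unchanged.
17.32 kHz mod fs = 3.12 kHz.
3.12 kHz ≤ fs/2 = 3.55 kHz, appears at 3.12 kHz.
24.42 kHz mod fs = 3.12 kHz.
3.12 kHz ≤ fs/2 = 3.55 kHz, appears at 3.12 kHz.
17.32 kHz and 24.42 kHz both map to 3.12 kHz.

17.32 kHz, 24.42 kHz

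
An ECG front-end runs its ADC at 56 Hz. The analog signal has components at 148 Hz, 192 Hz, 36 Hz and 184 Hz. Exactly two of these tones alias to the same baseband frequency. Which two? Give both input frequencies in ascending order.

fs/2 = 28 Hz.
148 Hz mod fs = 36 Hz.
36 Hz > fs/2 = 28 Hz, folds to fs − 36 Hz = 20 Hz.
192 Hz mod fs = 24 Hz.
24 Hz ≤ fs/2 = 28 Hz, appears at 24 Hz.
36 Hz > fs/2 = 28 Hz, folds to fs − 36 Hz = 20 Hz.
184 Hz mod fs = 16 Hz.
16 Hz ≤ fs/2 = 28 Hz, appears at 16 Hz.
36 Hz and 148 Hz both map to 20 Hz.

36 Hz, 148 Hz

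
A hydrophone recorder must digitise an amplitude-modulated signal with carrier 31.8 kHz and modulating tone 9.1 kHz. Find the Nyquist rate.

AM sidebands sit at fc ± fm = 22.7 kHz and 40.9 kHz.
Highest-frequency component: 40.9 kHz.
Nyquist rate = 2 × 40.9 kHz = 81.8 kHz.

81.8 kHz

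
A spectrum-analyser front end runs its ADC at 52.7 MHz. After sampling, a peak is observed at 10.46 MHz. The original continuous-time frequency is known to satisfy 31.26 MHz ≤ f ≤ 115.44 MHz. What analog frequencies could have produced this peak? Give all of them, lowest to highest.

Frequencies that alias to 10.46 MHz are k·fs ± 10.46 MHz for integer k ≥ 0.
k=0: 10.46 MHz.
k=1: 42.24 MHz, 63.16 MHz.
k=2: 94.94 MHz, 115.86 MHz.
k=3: 147.64 MHz, 168.56 MHz.
Within [31.26 MHz, 115.44 MHz]: 42.24 MHz, 63.16 MHz, 94.94 MHz.

42.24 MHz, 63.16 MHz, 94.94 MHz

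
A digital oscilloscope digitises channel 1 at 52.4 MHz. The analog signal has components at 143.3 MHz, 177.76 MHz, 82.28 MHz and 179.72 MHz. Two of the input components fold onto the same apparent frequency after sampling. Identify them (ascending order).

82.28 MHz, 179.72 MHz

fs/2 = 26.2 MHz.
143.3 MHz mod fs = 38.5 MHz.
38.5 MHz > fs/2 = 26.2 MHz, folds to fs − 38.5 MHz = 13.9 MHz.
177.76 MHz mod fs = 20.56 MHz.
20.56 MHz ≤ fs/2 = 26.2 MHz, appears at 20.56 MHz.
82.28 MHz mod fs = 29.88 MHz.
29.88 MHz > fs/2 = 26.2 MHz, folds to fs − 29.88 MHz = 22.52 MHz.
179.72 MHz mod fs = 22.52 MHz.
22.52 MHz ≤ fs/2 = 26.2 MHz, appears at 22.52 MHz.
82.28 MHz and 179.72 MHz both map to 22.52 MHz.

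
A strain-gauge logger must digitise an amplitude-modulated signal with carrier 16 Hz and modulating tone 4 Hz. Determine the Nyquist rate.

AM sidebands sit at fc ± fm = 12 Hz and 20 Hz.
Highest-frequency component: 20 Hz.
Nyquist rate = 2 × 20 Hz = 40 Hz.

40 Hz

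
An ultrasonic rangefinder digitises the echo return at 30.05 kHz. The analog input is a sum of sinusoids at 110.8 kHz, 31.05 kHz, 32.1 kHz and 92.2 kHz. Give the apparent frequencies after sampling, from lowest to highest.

1 kHz, 2.05 kHz, 9.4 kHz

fs/2 = 15.025 kHz.
110.8 kHz mod fs = 20.65 kHz.
20.65 kHz > fs/2 = 15.025 kHz, folds to fs − 20.65 kHz = 9.4 kHz.
31.05 kHz mod fs = 1 kHz.
1 kHz ≤ fs/2 = 15.025 kHz, appears at 1 kHz.
32.1 kHz mod fs = 2.05 kHz.
2.05 kHz ≤ fs/2 = 15.025 kHz, appears at 2.05 kHz.
92.2 kHz mod fs = 2.05 kHz.
2.05 kHz ≤ fs/2 = 15.025 kHz, appears at 2.05 kHz.
Distinct values: {1 kHz, 2.05 kHz, 9.4 kHz}.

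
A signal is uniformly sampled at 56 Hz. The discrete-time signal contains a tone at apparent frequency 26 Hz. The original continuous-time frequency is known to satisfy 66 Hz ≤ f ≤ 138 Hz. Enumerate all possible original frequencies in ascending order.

82 Hz, 86 Hz, 138 Hz

Frequencies that alias to 26 Hz are k·fs ± 26 Hz for integer k ≥ 0.
k=0: 26 Hz.
k=1: 30 Hz, 82 Hz.
k=2: 86 Hz, 138 Hz.
k=3: 142 Hz, 194 Hz.
Within [66 Hz, 138 Hz]: 82 Hz, 86 Hz, 138 Hz.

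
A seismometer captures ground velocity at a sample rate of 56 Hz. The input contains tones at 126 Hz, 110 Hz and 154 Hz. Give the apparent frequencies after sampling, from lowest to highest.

2 Hz, 14 Hz

fs/2 = 28 Hz.
126 Hz mod fs = 14 Hz.
14 Hz ≤ fs/2 = 28 Hz, appears at 14 Hz.
110 Hz mod fs = 54 Hz.
54 Hz > fs/2 = 28 Hz, folds to fs − 54 Hz = 2 Hz.
154 Hz mod fs = 42 Hz.
42 Hz > fs/2 = 28 Hz, folds to fs − 42 Hz = 14 Hz.
Distinct values: {2 Hz, 14 Hz}.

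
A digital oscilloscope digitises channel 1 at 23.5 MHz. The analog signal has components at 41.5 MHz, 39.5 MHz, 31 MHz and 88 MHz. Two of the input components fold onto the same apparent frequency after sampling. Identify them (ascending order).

fs/2 = 11.75 MHz.
41.5 MHz mod fs = 18 MHz.
18 MHz > fs/2 = 11.75 MHz, folds to fs − 18 MHz = 5.5 MHz.
39.5 MHz mod fs = 16 MHz.
16 MHz > fs/2 = 11.75 MHz, folds to fs − 16 MHz = 7.5 MHz.
31 MHz mod fs = 7.5 MHz.
7.5 MHz ≤ fs/2 = 11.75 MHz, appears at 7.5 MHz.
88 MHz mod fs = 17.5 MHz.
17.5 MHz > fs/2 = 11.75 MHz, folds to fs − 17.5 MHz = 6 MHz.
31 MHz and 39.5 MHz both map to 7.5 MHz.

31 MHz, 39.5 MHz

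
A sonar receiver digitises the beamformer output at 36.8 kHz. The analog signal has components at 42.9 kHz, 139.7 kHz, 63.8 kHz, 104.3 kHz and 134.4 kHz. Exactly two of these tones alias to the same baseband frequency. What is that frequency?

6.1 kHz

fs/2 = 18.4 kHz.
42.9 kHz mod fs = 6.1 kHz.
6.1 kHz ≤ fs/2 = 18.4 kHz, appears at 6.1 kHz.
139.7 kHz mod fs = 29.3 kHz.
29.3 kHz > fs/2 = 18.4 kHz, folds to fs − 29.3 kHz = 7.5 kHz.
63.8 kHz mod fs = 27 kHz.
27 kHz > fs/2 = 18.4 kHz, folds to fs − 27 kHz = 9.8 kHz.
104.3 kHz mod fs = 30.7 kHz.
30.7 kHz > fs/2 = 18.4 kHz, folds to fs − 30.7 kHz = 6.1 kHz.
134.4 kHz mod fs = 24 kHz.
24 kHz > fs/2 = 18.4 kHz, folds to fs − 24 kHz = 12.8 kHz.
42.9 kHz and 104.3 kHz both map to 6.1 kHz.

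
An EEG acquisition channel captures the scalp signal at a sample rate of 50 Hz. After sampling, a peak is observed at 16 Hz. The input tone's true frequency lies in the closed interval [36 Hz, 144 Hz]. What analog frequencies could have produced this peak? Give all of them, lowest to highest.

Frequencies that alias to 16 Hz are k·fs ± 16 Hz for integer k ≥ 0.
k=0: 16 Hz.
k=1: 34 Hz, 66 Hz.
k=2: 84 Hz, 116 Hz.
k=3: 134 Hz, 166 Hz.
k=4: 184 Hz, 216 Hz.
Within [36 Hz, 144 Hz]: 66 Hz, 84 Hz, 116 Hz, 134 Hz.

66 Hz, 84 Hz, 116 Hz, 134 Hz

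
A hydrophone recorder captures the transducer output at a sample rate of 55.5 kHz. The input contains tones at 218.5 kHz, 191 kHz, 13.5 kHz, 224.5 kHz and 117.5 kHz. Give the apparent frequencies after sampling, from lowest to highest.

fs/2 = 27.75 kHz.
218.5 kHz mod fs = 52 kHz.
52 kHz > fs/2 = 27.75 kHz, folds to fs − 52 kHz = 3.5 kHz.
191 kHz mod fs = 24.5 kHz.
24.5 kHz ≤ fs/2 = 27.75 kHz, appears at 24.5 kHz.
13.5 kHz ≤ fs/2 = 27.75 kHz, passes unchanged.
224.5 kHz mod fs = 2.5 kHz.
2.5 kHz ≤ fs/2 = 27.75 kHz, appears at 2.5 kHz.
117.5 kHz mod fs = 6.5 kHz.
6.5 kHz ≤ fs/2 = 27.75 kHz, appears at 6.5 kHz.
Distinct values: {2.5 kHz, 3.5 kHz, 6.5 kHz, 13.5 kHz, 24.5 kHz}.

2.5 kHz, 3.5 kHz, 6.5 kHz, 13.5 kHz, 24.5 kHz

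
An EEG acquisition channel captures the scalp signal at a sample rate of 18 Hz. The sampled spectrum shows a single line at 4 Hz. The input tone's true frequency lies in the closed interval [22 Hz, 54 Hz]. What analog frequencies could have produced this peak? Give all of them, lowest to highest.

Frequencies that alias to 4 Hz are k·fs ± 4 Hz for integer k ≥ 0.
k=0: 4 Hz.
k=1: 14 Hz, 22 Hz.
k=2: 32 Hz, 40 Hz.
k=3: 50 Hz, 58 Hz.
k=4: 68 Hz, 76 Hz.
Within [22 Hz, 54 Hz]: 22 Hz, 32 Hz, 40 Hz, 50 Hz.

22 Hz, 32 Hz, 40 Hz, 50 Hz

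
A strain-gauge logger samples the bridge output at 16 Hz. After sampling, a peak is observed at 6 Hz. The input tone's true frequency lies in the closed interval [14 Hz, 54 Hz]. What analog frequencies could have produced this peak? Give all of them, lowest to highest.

22 Hz, 26 Hz, 38 Hz, 42 Hz, 54 Hz

Frequencies that alias to 6 Hz are k·fs ± 6 Hz for integer k ≥ 0.
k=0: 6 Hz.
k=1: 10 Hz, 22 Hz.
k=2: 26 Hz, 38 Hz.
k=3: 42 Hz, 54 Hz.
k=4: 58 Hz, 70 Hz.
Within [14 Hz, 54 Hz]: 22 Hz, 26 Hz, 38 Hz, 42 Hz, 54 Hz.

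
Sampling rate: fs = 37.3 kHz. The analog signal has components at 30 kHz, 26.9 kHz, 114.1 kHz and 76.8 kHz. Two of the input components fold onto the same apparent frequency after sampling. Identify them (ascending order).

fs/2 = 18.65 kHz.
30 kHz > fs/2 = 18.65 kHz, folds to fs − 30 kHz = 7.3 kHz.
26.9 kHz > fs/2 = 18.65 kHz, folds to fs − 26.9 kHz = 10.4 kHz.
114.1 kHz mod fs = 2.2 kHz.
2.2 kHz ≤ fs/2 = 18.65 kHz, appears at 2.2 kHz.
76.8 kHz mod fs = 2.2 kHz.
2.2 kHz ≤ fs/2 = 18.65 kHz, appears at 2.2 kHz.
76.8 kHz and 114.1 kHz both map to 2.2 kHz.

76.8 kHz, 114.1 kHz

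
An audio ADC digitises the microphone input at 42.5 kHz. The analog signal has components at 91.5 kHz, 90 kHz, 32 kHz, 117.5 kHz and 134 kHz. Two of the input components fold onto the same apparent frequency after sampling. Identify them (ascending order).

91.5 kHz, 134 kHz

fs/2 = 21.25 kHz.
91.5 kHz mod fs = 6.5 kHz.
6.5 kHz ≤ fs/2 = 21.25 kHz, appears at 6.5 kHz.
90 kHz mod fs = 5 kHz.
5 kHz ≤ fs/2 = 21.25 kHz, appears at 5 kHz.
32 kHz > fs/2 = 21.25 kHz, folds to fs − 32 kHz = 10.5 kHz.
117.5 kHz mod fs = 32.5 kHz.
32.5 kHz > fs/2 = 21.25 kHz, folds to fs − 32.5 kHz = 10 kHz.
134 kHz mod fs = 6.5 kHz.
6.5 kHz ≤ fs/2 = 21.25 kHz, appears at 6.5 kHz.
91.5 kHz and 134 kHz both map to 6.5 kHz.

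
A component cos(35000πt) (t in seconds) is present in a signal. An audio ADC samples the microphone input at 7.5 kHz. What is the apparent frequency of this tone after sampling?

ω = 35000π rad/s → f = ω/(2π) = 17500 Hz = 17.5 kHz.
17.5 kHz mod fs = 2.5 kHz.
2.5 kHz ≤ fs/2 = 3.75 kHz, appears at 2.5 kHz.

2.5 kHz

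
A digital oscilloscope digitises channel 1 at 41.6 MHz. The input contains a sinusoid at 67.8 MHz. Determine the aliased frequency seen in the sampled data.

67.8 MHz mod fs = 26.2 MHz.
26.2 MHz > fs/2 = 20.8 MHz, folds to fs − 26.2 MHz = 15.4 MHz.

15.4 MHz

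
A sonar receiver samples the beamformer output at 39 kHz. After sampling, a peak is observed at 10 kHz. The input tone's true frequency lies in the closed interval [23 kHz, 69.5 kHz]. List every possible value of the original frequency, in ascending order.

Frequencies that alias to 10 kHz are k·fs ± 10 kHz for integer k ≥ 0.
k=0: 10 kHz.
k=1: 29 kHz, 49 kHz.
k=2: 68 kHz, 88 kHz.
k=3: 107 kHz, 127 kHz.
Within [23 kHz, 69.5 kHz]: 29 kHz, 49 kHz, 68 kHz.

29 kHz, 49 kHz, 68 kHz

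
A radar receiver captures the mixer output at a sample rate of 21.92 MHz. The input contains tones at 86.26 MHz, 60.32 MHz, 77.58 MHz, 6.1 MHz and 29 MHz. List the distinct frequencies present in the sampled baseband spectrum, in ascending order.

fs/2 = 10.96 MHz.
86.26 MHz mod fs = 20.5 MHz.
20.5 MHz > fs/2 = 10.96 MHz, folds to fs − 20.5 MHz = 1.42 MHz.
60.32 MHz mod fs = 16.48 MHz.
16.48 MHz > fs/2 = 10.96 MHz, folds to fs − 16.48 MHz = 5.44 MHz.
77.58 MHz mod fs = 11.82 MHz.
11.82 MHz > fs/2 = 10.96 MHz, folds to fs − 11.82 MHz = 10.1 MHz.
6.1 MHz ≤ fs/2 = 10.96 MHz, passes unchanged.
29 MHz mod fs = 7.08 MHz.
7.08 MHz ≤ fs/2 = 10.96 MHz, appears at 7.08 MHz.
Distinct values: {1.42 MHz, 5.44 MHz, 6.1 MHz, 7.08 MHz, 10.1 MHz}.

1.42 MHz, 5.44 MHz, 6.1 MHz, 7.08 MHz, 10.1 MHz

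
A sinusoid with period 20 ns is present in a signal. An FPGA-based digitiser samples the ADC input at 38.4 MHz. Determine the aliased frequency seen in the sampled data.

11.6 MHz

T = 20 ns → f = 1/T = 50 MHz.
50 MHz mod fs = 11.6 MHz.
11.6 MHz ≤ fs/2 = 19.2 MHz, appears at 11.6 MHz.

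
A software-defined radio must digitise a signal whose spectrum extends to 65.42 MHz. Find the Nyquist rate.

Nyquist rate = 2 × 65.42 MHz = 130.84 MHz.

130.84 MHz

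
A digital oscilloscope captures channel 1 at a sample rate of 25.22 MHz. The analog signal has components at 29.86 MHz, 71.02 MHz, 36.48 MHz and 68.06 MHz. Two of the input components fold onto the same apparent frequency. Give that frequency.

fs/2 = 12.61 MHz.
29.86 MHz mod fs = 4.64 MHz.
4.64 MHz ≤ fs/2 = 12.61 MHz, appears at 4.64 MHz.
71.02 MHz mod fs = 20.58 MHz.
20.58 MHz > fs/2 = 12.61 MHz, folds to fs − 20.58 MHz = 4.64 MHz.
36.48 MHz mod fs = 11.26 MHz.
11.26 MHz ≤ fs/2 = 12.61 MHz, appears at 11.26 MHz.
68.06 MHz mod fs = 17.62 MHz.
17.62 MHz > fs/2 = 12.61 MHz, folds to fs − 17.62 MHz = 7.6 MHz.
29.86 MHz and 71.02 MHz both map to 4.64 MHz.

4.64 MHz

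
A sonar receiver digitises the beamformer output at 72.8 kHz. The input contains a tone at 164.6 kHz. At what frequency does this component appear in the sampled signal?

19 kHz

164.6 kHz mod fs = 19 kHz.
19 kHz ≤ fs/2 = 36.4 kHz, appears at 19 kHz.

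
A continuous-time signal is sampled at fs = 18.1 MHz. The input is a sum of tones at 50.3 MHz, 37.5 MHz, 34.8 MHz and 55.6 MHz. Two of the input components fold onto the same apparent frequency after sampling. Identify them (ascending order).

fs/2 = 9.05 MHz.
50.3 MHz mod fs = 14.1 MHz.
14.1 MHz > fs/2 = 9.05 MHz, folds to fs − 14.1 MHz = 4 MHz.
37.5 MHz mod fs = 1.3 MHz.
1.3 MHz ≤ fs/2 = 9.05 MHz, appears at 1.3 MHz.
34.8 MHz mod fs = 16.7 MHz.
16.7 MHz > fs/2 = 9.05 MHz, folds to fs − 16.7 MHz = 1.4 MHz.
55.6 MHz mod fs = 1.3 MHz.
1.3 MHz ≤ fs/2 = 9.05 MHz, appears at 1.3 MHz.
37.5 MHz and 55.6 MHz both map to 1.3 MHz.

37.5 MHz, 55.6 MHz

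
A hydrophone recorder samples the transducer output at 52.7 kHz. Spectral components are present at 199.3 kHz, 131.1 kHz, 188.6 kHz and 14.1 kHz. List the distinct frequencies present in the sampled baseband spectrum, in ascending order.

fs/2 = 26.35 kHz.
199.3 kHz mod fs = 41.2 kHz.
41.2 kHz > fs/2 = 26.35 kHz, folds to fs − 41.2 kHz = 11.5 kHz.
131.1 kHz mod fs = 25.7 kHz.
25.7 kHz ≤ fs/2 = 26.35 kHz, appears at 25.7 kHz.
188.6 kHz mod fs = 30.5 kHz.
30.5 kHz > fs/2 = 26.35 kHz, folds to fs − 30.5 kHz = 22.2 kHz.
14.1 kHz ≤ fs/2 = 26.35 kHz, passes unchanged.
Distinct values: {11.5 kHz, 14.1 kHz, 22.2 kHz, 25.7 kHz}.

11.5 kHz, 14.1 kHz, 22.2 kHz, 25.7 kHz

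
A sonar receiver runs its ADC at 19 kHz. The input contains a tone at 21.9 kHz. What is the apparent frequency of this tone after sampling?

21.9 kHz mod fs = 2.9 kHz.
2.9 kHz ≤ fs/2 = 9.5 kHz, appears at 2.9 kHz.

2.9 kHz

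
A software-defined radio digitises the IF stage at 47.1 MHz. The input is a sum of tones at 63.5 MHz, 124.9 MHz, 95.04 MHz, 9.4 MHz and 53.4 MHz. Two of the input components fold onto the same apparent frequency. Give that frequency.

fs/2 = 23.55 MHz.
63.5 MHz mod fs = 16.4 MHz.
16.4 MHz ≤ fs/2 = 23.55 MHz, appears at 16.4 MHz.
124.9 MHz mod fs = 30.7 MHz.
30.7 MHz > fs/2 = 23.55 MHz, folds to fs − 30.7 MHz = 16.4 MHz.
95.04 MHz mod fs = 0.84 MHz.
0.84 MHz ≤ fs/2 = 23.55 MHz, appears at 0.84 MHz.
9.4 MHz ≤ fs/2 = 23.55 MHz, passes unchanged.
53.4 MHz mod fs = 6.3 MHz.
6.3 MHz ≤ fs/2 = 23.55 MHz, appears at 6.3 MHz.
63.5 MHz and 124.9 MHz both map to 16.4 MHz.

16.4 MHz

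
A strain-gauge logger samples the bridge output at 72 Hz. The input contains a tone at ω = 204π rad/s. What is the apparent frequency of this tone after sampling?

30 Hz

ω = 204π rad/s → f = ω/(2π) = 102 Hz.
102 Hz mod fs = 30 Hz.
30 Hz ≤ fs/2 = 36 Hz, appears at 30 Hz.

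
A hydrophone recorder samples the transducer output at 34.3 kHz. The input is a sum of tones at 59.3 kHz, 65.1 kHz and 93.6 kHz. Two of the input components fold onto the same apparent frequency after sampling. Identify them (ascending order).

59.3 kHz, 93.6 kHz

fs/2 = 17.15 kHz.
59.3 kHz mod fs = 25 kHz.
25 kHz > fs/2 = 17.15 kHz, folds to fs − 25 kHz = 9.3 kHz.
65.1 kHz mod fs = 30.8 kHz.
30.8 kHz > fs/2 = 17.15 kHz, folds to fs − 30.8 kHz = 3.5 kHz.
93.6 kHz mod fs = 25 kHz.
25 kHz > fs/2 = 17.15 kHz, folds to fs − 25 kHz = 9.3 kHz.
59.3 kHz and 93.6 kHz both map to 9.3 kHz.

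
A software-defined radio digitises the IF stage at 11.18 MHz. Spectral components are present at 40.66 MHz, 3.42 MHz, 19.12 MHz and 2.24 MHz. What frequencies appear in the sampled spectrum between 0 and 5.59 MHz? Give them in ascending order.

fs/2 = 5.59 MHz.
40.66 MHz mod fs = 7.12 MHz.
7.12 MHz > fs/2 = 5.59 MHz, folds to fs − 7.12 MHz = 4.06 MHz.
3.42 MHz ≤ fs/2 = 5.59 MHz, passes unchanged.
19.12 MHz mod fs = 7.94 MHz.
7.94 MHz > fs/2 = 5.59 MHz, folds to fs − 7.94 MHz = 3.24 MHz.
2.24 MHz ≤ fs/2 = 5.59 MHz, passes unchanged.
Distinct values: {2.24 MHz, 3.24 MHz, 3.42 MHz, 4.06 MHz}.

2.24 MHz, 3.24 MHz, 3.42 MHz, 4.06 MHz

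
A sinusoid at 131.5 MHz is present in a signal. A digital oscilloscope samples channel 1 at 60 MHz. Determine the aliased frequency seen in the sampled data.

131.5 MHz mod fs = 11.5 MHz.
11.5 MHz ≤ fs/2 = 30 MHz, appears at 11.5 MHz.

11.5 MHz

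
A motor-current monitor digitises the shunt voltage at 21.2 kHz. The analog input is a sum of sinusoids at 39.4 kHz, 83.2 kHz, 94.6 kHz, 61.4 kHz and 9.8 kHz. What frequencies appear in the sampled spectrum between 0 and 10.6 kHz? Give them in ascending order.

1.6 kHz, 2.2 kHz, 3 kHz, 9.8 kHz

fs/2 = 10.6 kHz.
39.4 kHz mod fs = 18.2 kHz.
18.2 kHz > fs/2 = 10.6 kHz, folds to fs − 18.2 kHz = 3 kHz.
83.2 kHz mod fs = 19.6 kHz.
19.6 kHz > fs/2 = 10.6 kHz, folds to fs − 19.6 kHz = 1.6 kHz.
94.6 kHz mod fs = 9.8 kHz.
9.8 kHz ≤ fs/2 = 10.6 kHz, appears at 9.8 kHz.
61.4 kHz mod fs = 19 kHz.
19 kHz > fs/2 = 10.6 kHz, folds to fs − 19 kHz = 2.2 kHz.
9.8 kHz ≤ fs/2 = 10.6 kHz, passes unchanged.
Distinct values: {1.6 kHz, 2.2 kHz, 3 kHz, 9.8 kHz}.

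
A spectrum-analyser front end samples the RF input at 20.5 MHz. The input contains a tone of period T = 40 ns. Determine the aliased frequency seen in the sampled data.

4.5 MHz

T = 40 ns → f = 1/T = 25 MHz.
25 MHz mod fs = 4.5 MHz.
4.5 MHz ≤ fs/2 = 10.25 MHz, appears at 4.5 MHz.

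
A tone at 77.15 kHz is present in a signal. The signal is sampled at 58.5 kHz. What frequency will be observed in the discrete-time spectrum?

77.15 kHz mod fs = 18.65 kHz.
18.65 kHz ≤ fs/2 = 29.25 kHz, appears at 18.65 kHz.

18.65 kHz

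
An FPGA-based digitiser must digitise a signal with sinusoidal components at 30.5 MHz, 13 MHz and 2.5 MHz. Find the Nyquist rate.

61 MHz

Highest-frequency component: 30.5 MHz.
Nyquist rate = 2 × 30.5 MHz = 61 MHz.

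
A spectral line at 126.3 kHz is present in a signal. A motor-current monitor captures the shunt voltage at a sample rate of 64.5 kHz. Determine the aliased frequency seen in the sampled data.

126.3 kHz mod fs = 61.8 kHz.
61.8 kHz > fs/2 = 32.25 kHz, folds to fs − 61.8 kHz = 2.7 kHz.

2.7 kHz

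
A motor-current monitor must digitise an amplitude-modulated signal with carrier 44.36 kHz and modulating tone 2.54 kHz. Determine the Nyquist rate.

93.8 kHz

AM sidebands sit at fc ± fm = 41.82 kHz and 46.9 kHz.
Highest-frequency component: 46.9 kHz.
Nyquist rate = 2 × 46.9 kHz = 93.8 kHz.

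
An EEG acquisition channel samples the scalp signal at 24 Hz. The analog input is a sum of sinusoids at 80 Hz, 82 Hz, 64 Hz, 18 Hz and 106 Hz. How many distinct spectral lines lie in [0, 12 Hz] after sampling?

fs/2 = 12 Hz.
80 Hz mod fs = 8 Hz.
8 Hz ≤ fs/2 = 12 Hz, appears at 8 Hz.
82 Hz mod fs = 10 Hz.
10 Hz ≤ fs/2 = 12 Hz, appears at 10 Hz.
64 Hz mod fs = 16 Hz.
16 Hz > fs/2 = 12 Hz, folds to fs − 16 Hz = 8 Hz.
18 Hz > fs/2 = 12 Hz, folds to fs − 18 Hz = 6 Hz.
106 Hz mod fs = 10 Hz.
10 Hz ≤ fs/2 = 12 Hz, appears at 10 Hz.
Distinct values: {6 Hz, 8 Hz, 10 Hz} → 3.

3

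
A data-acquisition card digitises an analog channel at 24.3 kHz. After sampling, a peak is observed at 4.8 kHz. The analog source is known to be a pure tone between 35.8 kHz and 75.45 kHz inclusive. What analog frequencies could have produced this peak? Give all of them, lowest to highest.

43.8 kHz, 53.4 kHz, 68.1 kHz

Frequencies that alias to 4.8 kHz are k·fs ± 4.8 kHz for integer k ≥ 0.
k=0: 4.8 kHz.
k=1: 19.5 kHz, 29.1 kHz.
k=2: 43.8 kHz, 53.4 kHz.
k=3: 68.1 kHz, 77.7 kHz.
k=4: 92.4 kHz, 102 kHz.
Within [35.8 kHz, 75.45 kHz]: 43.8 kHz, 53.4 kHz, 68.1 kHz.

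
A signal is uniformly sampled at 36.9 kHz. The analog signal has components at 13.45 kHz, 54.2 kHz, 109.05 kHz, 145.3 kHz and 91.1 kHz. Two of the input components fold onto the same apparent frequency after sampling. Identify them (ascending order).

fs/2 = 18.45 kHz.
13.45 kHz ≤ fs/2 = 18.45 kHz, passes unchanged.
54.2 kHz mod fs = 17.3 kHz.
17.3 kHz ≤ fs/2 = 18.45 kHz, appears at 17.3 kHz.
109.05 kHz mod fs = 35.25 kHz.
35.25 kHz > fs/2 = 18.45 kHz, folds to fs − 35.25 kHz = 1.65 kHz.
145.3 kHz mod fs = 34.6 kHz.
34.6 kHz > fs/2 = 18.45 kHz, folds to fs − 34.6 kHz = 2.3 kHz.
91.1 kHz mod fs = 17.3 kHz.
17.3 kHz ≤ fs/2 = 18.45 kHz, appears at 17.3 kHz.
54.2 kHz and 91.1 kHz both map to 17.3 kHz.

54.2 kHz, 91.1 kHz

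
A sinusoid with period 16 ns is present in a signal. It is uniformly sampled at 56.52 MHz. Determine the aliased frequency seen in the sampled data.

5.98 MHz

T = 16 ns → f = 1/T = 62.5 MHz.
62.5 MHz mod fs = 5.98 MHz.
5.98 MHz ≤ fs/2 = 28.26 MHz, appears at 5.98 MHz.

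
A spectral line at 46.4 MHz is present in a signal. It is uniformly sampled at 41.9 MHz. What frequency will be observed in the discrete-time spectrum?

46.4 MHz mod fs = 4.5 MHz.
4.5 MHz ≤ fs/2 = 20.95 MHz, appears at 4.5 MHz.

4.5 MHz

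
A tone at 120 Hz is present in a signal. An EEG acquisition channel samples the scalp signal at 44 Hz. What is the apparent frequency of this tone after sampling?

120 Hz mod fs = 32 Hz.
32 Hz > fs/2 = 22 Hz, folds to fs − 32 Hz = 12 Hz.

12 Hz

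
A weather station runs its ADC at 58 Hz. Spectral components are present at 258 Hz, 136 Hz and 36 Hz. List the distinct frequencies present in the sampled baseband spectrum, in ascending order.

20 Hz, 22 Hz, 26 Hz

fs/2 = 29 Hz.
258 Hz mod fs = 26 Hz.
26 Hz ≤ fs/2 = 29 Hz, appears at 26 Hz.
136 Hz mod fs = 20 Hz.
20 Hz ≤ fs/2 = 29 Hz, appears at 20 Hz.
36 Hz > fs/2 = 29 Hz, folds to fs − 36 Hz = 22 Hz.
Distinct values: {20 Hz, 22 Hz, 26 Hz}.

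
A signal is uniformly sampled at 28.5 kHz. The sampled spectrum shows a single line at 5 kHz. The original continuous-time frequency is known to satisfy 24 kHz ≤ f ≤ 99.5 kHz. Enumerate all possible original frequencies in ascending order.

33.5 kHz, 52 kHz, 62 kHz, 80.5 kHz, 90.5 kHz

Frequencies that alias to 5 kHz are k·fs ± 5 kHz for integer k ≥ 0.
k=0: 5 kHz.
k=1: 23.5 kHz, 33.5 kHz.
k=2: 52 kHz, 62 kHz.
k=3: 80.5 kHz, 90.5 kHz.
k=4: 109 kHz, 119 kHz.
Within [24 kHz, 99.5 kHz]: 33.5 kHz, 52 kHz, 62 kHz, 80.5 kHz, 90.5 kHz.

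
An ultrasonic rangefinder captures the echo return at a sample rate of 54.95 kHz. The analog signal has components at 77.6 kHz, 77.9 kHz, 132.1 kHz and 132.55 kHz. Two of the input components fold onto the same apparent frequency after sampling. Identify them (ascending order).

77.6 kHz, 132.55 kHz

fs/2 = 27.475 kHz.
77.6 kHz mod fs = 22.65 kHz.
22.65 kHz ≤ fs/2 = 27.475 kHz, appears at 22.65 kHz.
77.9 kHz mod fs = 22.95 kHz.
22.95 kHz ≤ fs/2 = 27.475 kHz, appears at 22.95 kHz.
132.1 kHz mod fs = 22.2 kHz.
22.2 kHz ≤ fs/2 = 27.475 kHz, appears at 22.2 kHz.
132.55 kHz mod fs = 22.65 kHz.
22.65 kHz ≤ fs/2 = 27.475 kHz, appears at 22.65 kHz.
77.6 kHz and 132.55 kHz both map to 22.65 kHz.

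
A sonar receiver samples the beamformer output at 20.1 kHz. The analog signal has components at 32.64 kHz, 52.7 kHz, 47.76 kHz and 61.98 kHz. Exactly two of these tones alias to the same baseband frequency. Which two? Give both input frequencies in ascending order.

fs/2 = 10.05 kHz.
32.64 kHz mod fs = 12.54 kHz.
12.54 kHz > fs/2 = 10.05 kHz, folds to fs − 12.54 kHz = 7.56 kHz.
52.7 kHz mod fs = 12.5 kHz.
12.5 kHz > fs/2 = 10.05 kHz, folds to fs − 12.5 kHz = 7.6 kHz.
47.76 kHz mod fs = 7.56 kHz.
7.56 kHz ≤ fs/2 = 10.05 kHz, appears at 7.56 kHz.
61.98 kHz mod fs = 1.68 kHz.
1.68 kHz ≤ fs/2 = 10.05 kHz, appears at 1.68 kHz.
32.64 kHz and 47.76 kHz both map to 7.56 kHz.

32.64 kHz, 47.76 kHz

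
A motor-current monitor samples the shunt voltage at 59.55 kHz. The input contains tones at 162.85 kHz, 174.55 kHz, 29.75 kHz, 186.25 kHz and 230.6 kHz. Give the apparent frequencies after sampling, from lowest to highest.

fs/2 = 29.775 kHz.
162.85 kHz mod fs = 43.75 kHz.
43.75 kHz > fs/2 = 29.775 kHz, folds to fs − 43.75 kHz = 15.8 kHz.
174.55 kHz mod fs = 55.45 kHz.
55.45 kHz > fs/2 = 29.775 kHz, folds to fs − 55.45 kHz = 4.1 kHz.
29.75 kHz ≤ fs/2 = 29.775 kHz, passes unchanged.
186.25 kHz mod fs = 7.6 kHz.
7.6 kHz ≤ fs/2 = 29.775 kHz, appears at 7.6 kHz.
230.6 kHz mod fs = 51.95 kHz.
51.95 kHz > fs/2 = 29.775 kHz, folds to fs − 51.95 kHz = 7.6 kHz.
Distinct values: {4.1 kHz, 7.6 kHz, 15.8 kHz, 29.75 kHz}.

4.1 kHz, 7.6 kHz, 15.8 kHz, 29.75 kHz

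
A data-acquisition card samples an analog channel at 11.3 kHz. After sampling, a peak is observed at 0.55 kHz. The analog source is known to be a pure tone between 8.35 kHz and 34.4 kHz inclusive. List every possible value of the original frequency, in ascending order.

Frequencies that alias to 0.55 kHz are k·fs ± 0.55 kHz for integer k ≥ 0.
k=0: 0.55 kHz.
k=1: 10.75 kHz, 11.85 kHz.
k=2: 22.05 kHz, 23.15 kHz.
k=3: 33.35 kHz, 34.45 kHz.
k=4: 44.65 kHz, 45.75 kHz.
Within [8.35 kHz, 34.4 kHz]: 10.75 kHz, 11.85 kHz, 22.05 kHz, 23.15 kHz, 33.35 kHz.

10.75 kHz, 11.85 kHz, 22.05 kHz, 23.15 kHz, 33.35 kHz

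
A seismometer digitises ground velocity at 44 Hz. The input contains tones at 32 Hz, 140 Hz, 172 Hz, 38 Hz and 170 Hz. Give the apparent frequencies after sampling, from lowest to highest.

4 Hz, 6 Hz, 8 Hz, 12 Hz

fs/2 = 22 Hz.
32 Hz > fs/2 = 22 Hz, folds to fs − 32 Hz = 12 Hz.
140 Hz mod fs = 8 Hz.
8 Hz ≤ fs/2 = 22 Hz, appears at 8 Hz.
172 Hz mod fs = 40 Hz.
40 Hz > fs/2 = 22 Hz, folds to fs − 40 Hz = 4 Hz.
38 Hz > fs/2 = 22 Hz, folds to fs − 38 Hz = 6 Hz.
170 Hz mod fs = 38 Hz.
38 Hz > fs/2 = 22 Hz, folds to fs − 38 Hz = 6 Hz.
Distinct values: {4 Hz, 6 Hz, 8 Hz, 12 Hz}.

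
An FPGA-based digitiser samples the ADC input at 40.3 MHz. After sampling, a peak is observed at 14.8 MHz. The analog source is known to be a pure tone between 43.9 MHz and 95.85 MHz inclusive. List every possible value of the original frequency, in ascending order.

55.1 MHz, 65.8 MHz, 95.4 MHz

Frequencies that alias to 14.8 MHz are k·fs ± 14.8 MHz for integer k ≥ 0.
k=0: 14.8 MHz.
k=1: 25.5 MHz, 55.1 MHz.
k=2: 65.8 MHz, 95.4 MHz.
k=3: 106.1 MHz, 135.7 MHz.
Within [43.9 MHz, 95.85 MHz]: 55.1 MHz, 65.8 MHz, 95.4 MHz.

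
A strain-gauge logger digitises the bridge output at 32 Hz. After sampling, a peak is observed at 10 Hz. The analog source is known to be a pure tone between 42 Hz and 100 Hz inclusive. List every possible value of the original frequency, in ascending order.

42 Hz, 54 Hz, 74 Hz, 86 Hz

Frequencies that alias to 10 Hz are k·fs ± 10 Hz for integer k ≥ 0.
k=0: 10 Hz.
k=1: 22 Hz, 42 Hz.
k=2: 54 Hz, 74 Hz.
k=3: 86 Hz, 106 Hz.
k=4: 118 Hz, 138 Hz.
Within [42 Hz, 100 Hz]: 42 Hz, 54 Hz, 74 Hz, 86 Hz.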